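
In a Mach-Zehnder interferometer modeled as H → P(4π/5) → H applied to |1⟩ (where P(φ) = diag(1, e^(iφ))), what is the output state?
(0.9045 - 0.2939i)|0⟩ + (0.09549 + 0.2939i)|1⟩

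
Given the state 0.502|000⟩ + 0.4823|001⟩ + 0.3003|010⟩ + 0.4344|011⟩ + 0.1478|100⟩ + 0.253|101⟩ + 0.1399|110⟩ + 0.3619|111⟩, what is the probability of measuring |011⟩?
0.1887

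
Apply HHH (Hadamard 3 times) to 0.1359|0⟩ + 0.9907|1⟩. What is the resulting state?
0.7966|0⟩ - 0.6044|1⟩

H² = I, so H^3 = H: a single Hadamard. With (a, b) = (0.1359, 0.9907), H gives ((a + b)/√2, (a − b)/√2) = (0.7966, -0.6044).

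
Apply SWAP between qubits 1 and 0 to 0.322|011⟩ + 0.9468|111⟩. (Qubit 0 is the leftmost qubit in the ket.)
0.322|101⟩ + 0.9468|111⟩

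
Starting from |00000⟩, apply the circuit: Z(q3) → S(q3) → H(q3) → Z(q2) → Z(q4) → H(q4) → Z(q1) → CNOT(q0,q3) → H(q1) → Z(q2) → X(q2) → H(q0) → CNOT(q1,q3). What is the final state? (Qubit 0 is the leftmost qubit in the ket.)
0.25|00100⟩ + 0.25|00101⟩ + 0.25|00110⟩ + 0.25|00111⟩ + 0.25|01100⟩ + 0.25|01101⟩ + 0.25|01110⟩ + 0.25|01111⟩ + 0.25|10100⟩ + 0.25|10101⟩ + 0.25|10110⟩ + 0.25|10111⟩ + 0.25|11100⟩ + 0.25|11101⟩ + 0.25|11110⟩ + 0.25|11111⟩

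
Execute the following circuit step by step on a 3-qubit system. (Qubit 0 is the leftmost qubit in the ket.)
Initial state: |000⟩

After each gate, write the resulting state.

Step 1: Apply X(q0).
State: |100⟩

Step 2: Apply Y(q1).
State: i|110⟩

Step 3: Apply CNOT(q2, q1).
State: i|110⟩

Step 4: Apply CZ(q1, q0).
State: -i|110⟩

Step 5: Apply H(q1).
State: -(1/√2)i|100⟩ + (1/√2)i|110⟩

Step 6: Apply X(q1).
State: (1/√2)i|100⟩ - (1/√2)i|110⟩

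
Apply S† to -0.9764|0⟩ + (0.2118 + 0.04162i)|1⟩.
-0.9764|0⟩ + (0.04162 - 0.2118i)|1⟩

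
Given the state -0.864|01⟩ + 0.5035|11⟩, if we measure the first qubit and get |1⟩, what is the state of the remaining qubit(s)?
|1⟩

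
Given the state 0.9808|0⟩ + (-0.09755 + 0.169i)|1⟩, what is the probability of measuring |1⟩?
0.03808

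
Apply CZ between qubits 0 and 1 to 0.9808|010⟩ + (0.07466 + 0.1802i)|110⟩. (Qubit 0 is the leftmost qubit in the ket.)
0.9808|010⟩ + (-0.07466 - 0.1802i)|110⟩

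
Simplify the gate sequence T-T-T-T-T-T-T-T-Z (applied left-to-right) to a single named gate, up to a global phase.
Z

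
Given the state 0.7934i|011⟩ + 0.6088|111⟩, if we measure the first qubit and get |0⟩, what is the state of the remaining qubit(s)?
i|11⟩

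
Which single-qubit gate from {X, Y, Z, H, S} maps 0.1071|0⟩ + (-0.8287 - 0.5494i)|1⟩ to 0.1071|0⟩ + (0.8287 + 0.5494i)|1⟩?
Z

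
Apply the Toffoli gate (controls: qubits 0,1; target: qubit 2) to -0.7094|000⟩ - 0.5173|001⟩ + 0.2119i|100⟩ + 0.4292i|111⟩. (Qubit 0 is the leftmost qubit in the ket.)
-0.7094|000⟩ - 0.5173|001⟩ + 0.2119i|100⟩ + 0.4292i|110⟩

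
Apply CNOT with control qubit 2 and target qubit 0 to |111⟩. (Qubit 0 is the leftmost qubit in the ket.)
|011⟩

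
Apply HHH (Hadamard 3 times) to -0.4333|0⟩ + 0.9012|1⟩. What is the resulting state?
0.3309|0⟩ - 0.9436|1⟩

H² = I, so H^3 = H: a single Hadamard. With (a, b) = (-0.4333, 0.9012), H gives ((a + b)/√2, (a − b)/√2) = (0.3309, -0.9436).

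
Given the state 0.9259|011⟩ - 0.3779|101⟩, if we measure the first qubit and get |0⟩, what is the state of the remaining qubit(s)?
|11⟩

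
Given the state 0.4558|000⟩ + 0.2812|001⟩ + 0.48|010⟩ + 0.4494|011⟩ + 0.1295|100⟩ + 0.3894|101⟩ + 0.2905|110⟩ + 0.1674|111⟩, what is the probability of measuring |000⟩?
0.2078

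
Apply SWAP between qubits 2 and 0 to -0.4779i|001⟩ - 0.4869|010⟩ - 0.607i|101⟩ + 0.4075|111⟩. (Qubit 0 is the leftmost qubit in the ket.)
-0.4869|010⟩ - 0.4779i|100⟩ - 0.607i|101⟩ + 0.4075|111⟩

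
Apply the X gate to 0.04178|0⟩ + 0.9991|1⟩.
0.9991|0⟩ + 0.04178|1⟩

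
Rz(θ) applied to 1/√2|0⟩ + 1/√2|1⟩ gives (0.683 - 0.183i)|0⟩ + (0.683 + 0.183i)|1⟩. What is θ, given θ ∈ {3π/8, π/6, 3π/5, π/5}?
π/6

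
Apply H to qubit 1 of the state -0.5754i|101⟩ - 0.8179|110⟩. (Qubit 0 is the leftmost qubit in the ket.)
-0.5783|100⟩ - 0.4069i|101⟩ + 0.5783|110⟩ - 0.4069i|111⟩

H on qubit 1 mixes each pair of kets that differ only in qubit 1: amplitudes (a, b) of (|…0…⟩, |…1…⟩) become ((a + b)/√2, (a − b)/√2). Kets absent from the input have amplitude 0.
(|100⟩, |110⟩): (a, b) = (0, -0.8179) → (-0.5783, 0.5783)
(|101⟩, |111⟩): (a, b) = (-0.5754i, 0) → (-0.4069i, -0.4069i)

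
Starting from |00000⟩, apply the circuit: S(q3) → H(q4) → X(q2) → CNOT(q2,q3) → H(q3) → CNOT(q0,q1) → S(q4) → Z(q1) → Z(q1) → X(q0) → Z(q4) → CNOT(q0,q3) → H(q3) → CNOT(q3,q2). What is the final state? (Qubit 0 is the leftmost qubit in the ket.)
-1/√2|10010⟩ + (1/√2)i|10011⟩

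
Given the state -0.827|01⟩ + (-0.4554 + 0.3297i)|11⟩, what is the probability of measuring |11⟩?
0.3161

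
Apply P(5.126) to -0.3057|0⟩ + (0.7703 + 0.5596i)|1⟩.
-0.3057|0⟩ + (0.822 - 0.4804i)|1⟩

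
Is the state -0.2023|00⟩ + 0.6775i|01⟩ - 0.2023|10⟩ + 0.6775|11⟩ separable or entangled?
Entangled

Writing the state as a|00⟩ + b|01⟩ + c|10⟩ + d|11⟩, it is a product state iff ad − bc = 0.
Here (a, b, c, d) = (-0.2023, 0.6775i, -0.2023, 0.6775): ad − bc = (-0.2023)(0.6775) − (0.6775i)(-0.2023) = (-0.1371 + 0.1371i) ≠ 0, so the state is entangled.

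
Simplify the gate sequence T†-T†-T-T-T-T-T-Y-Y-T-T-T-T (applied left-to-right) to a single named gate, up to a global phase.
T†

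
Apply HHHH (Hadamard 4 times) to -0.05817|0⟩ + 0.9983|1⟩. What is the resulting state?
-0.05817|0⟩ + 0.9983|1⟩

H² = I, so an even number of Hadamards cancels: H^4 = I and the state is unchanged.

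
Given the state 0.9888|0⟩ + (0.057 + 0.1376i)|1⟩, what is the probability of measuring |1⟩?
0.02218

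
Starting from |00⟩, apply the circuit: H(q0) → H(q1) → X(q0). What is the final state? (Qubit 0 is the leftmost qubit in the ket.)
1/2|00⟩ + 1/2|01⟩ + 1/2|10⟩ + 1/2|11⟩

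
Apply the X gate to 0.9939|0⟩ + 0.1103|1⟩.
0.1103|0⟩ + 0.9939|1⟩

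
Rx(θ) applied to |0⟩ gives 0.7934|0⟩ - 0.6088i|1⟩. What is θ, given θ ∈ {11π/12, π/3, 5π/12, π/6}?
5π/12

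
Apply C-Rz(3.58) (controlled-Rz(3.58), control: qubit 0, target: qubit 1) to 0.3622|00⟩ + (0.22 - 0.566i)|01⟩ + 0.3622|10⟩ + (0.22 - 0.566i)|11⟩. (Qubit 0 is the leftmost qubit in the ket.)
0.3622|00⟩ + (0.22 - 0.566i)|01⟩ + (-0.07876 - 0.3535i)|10⟩ + (0.5046 + 0.3378i)|11⟩

C-Rz(3.58) leaves the control-|0⟩ kets |00⟩, |01⟩ unchanged and applies Rz(3.58) to qubit 1 on the control-|1⟩ pair (|10⟩, |11⟩).
Rz(3.58) = [[e^(−iθ/2), 0], [0, e^(iθ/2)]] with e^(±iθ/2) = cos(θ/2) ± i·sin(θ/2); θ = 3.58, cos(θ/2) ≈ -0.217452, sin(θ/2) ≈ 0.976071.
With a = amp(|10⟩) = 0.3622 and b = amp(|11⟩) = (0.22 - 0.566i):
new amp(|10⟩) = (-0.217452 - 0.976071i)·a = (-0.07876 - 0.3535i)
new amp(|11⟩) = (-0.217452 + 0.976071i)·b = (0.5046 + 0.3378i)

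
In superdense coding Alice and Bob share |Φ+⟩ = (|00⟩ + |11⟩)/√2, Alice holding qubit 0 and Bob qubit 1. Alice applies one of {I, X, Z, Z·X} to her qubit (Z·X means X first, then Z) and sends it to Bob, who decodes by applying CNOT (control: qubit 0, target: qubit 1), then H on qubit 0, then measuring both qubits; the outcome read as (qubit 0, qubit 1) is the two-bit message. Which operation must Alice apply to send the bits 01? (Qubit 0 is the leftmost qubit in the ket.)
X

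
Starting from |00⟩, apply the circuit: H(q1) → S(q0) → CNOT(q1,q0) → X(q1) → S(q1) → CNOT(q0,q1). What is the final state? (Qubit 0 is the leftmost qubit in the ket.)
(1/√2)i|01⟩ + 1/√2|11⟩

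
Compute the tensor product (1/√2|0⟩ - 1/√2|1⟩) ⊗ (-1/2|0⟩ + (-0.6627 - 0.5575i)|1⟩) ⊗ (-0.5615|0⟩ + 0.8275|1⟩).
0.1985|000⟩ - 0.2926|001⟩ + (0.2631 + 0.2214i)|010⟩ + (-0.3878 - 0.3262i)|011⟩ - 0.1985|100⟩ + 0.2926|101⟩ + (-0.2631 - 0.2214i)|110⟩ + (0.3878 + 0.3262i)|111⟩

amp(|b₁b₂…⟩) = product of the factor amplitudes for bits b₁, b₂, …; only kets whose every factor amplitude is nonzero survive.
|000⟩: (1/√2)(-1/2)(-0.5615) = 0.1985
|001⟩: (1/√2)(-1/2)(0.8275) = -0.2926
|010⟩: (1/√2)(-0.6627 - 0.5575i)(-0.5615) = (0.2631 + 0.2214i)
|011⟩: (1/√2)(-0.6627 - 0.5575i)(0.8275) = (-0.3878 - 0.3262i)
|100⟩: (-1/√2)(-1/2)(-0.5615) = -0.1985
|101⟩: (-1/√2)(-1/2)(0.8275) = 0.2926
|110⟩: (-1/√2)(-0.6627 - 0.5575i)(-0.5615) = (-0.2631 - 0.2214i)
|111⟩: (-1/√2)(-0.6627 - 0.5575i)(0.8275) = (0.3878 + 0.3262i)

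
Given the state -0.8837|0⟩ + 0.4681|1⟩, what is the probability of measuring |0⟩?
0.7809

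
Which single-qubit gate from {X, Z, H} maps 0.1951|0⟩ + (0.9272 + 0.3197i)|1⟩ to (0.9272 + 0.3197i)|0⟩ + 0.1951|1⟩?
X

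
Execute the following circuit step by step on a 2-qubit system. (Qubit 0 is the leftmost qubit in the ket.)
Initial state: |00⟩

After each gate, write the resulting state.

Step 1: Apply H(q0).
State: 1/√2|00⟩ + 1/√2|10⟩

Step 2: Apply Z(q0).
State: 1/√2|00⟩ - 1/√2|10⟩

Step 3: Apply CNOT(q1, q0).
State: 1/√2|00⟩ - 1/√2|10⟩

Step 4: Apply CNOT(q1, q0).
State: 1/√2|00⟩ - 1/√2|10⟩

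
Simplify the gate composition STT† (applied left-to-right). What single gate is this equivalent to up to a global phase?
S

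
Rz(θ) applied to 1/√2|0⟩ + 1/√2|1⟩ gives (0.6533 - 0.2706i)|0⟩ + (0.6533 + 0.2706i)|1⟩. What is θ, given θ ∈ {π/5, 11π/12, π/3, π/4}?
π/4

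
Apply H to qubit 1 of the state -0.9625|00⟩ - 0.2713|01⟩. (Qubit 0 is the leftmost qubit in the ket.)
-0.8724|00⟩ - 0.4888|01⟩

H on qubit 1 mixes each pair of kets that differ only in qubit 1: amplitudes (a, b) of (|…0…⟩, |…1…⟩) become ((a + b)/√2, (a − b)/√2). Kets absent from the input have amplitude 0.
(|00⟩, |01⟩): (a, b) = (-0.9625, -0.2713) → (-0.8724, -0.4888)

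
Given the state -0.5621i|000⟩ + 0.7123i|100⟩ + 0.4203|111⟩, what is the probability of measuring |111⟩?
0.1767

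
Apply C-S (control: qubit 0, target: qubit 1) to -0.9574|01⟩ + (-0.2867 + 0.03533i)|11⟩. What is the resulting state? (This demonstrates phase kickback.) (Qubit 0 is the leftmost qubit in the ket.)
-0.9574|01⟩ + (-0.03533 - 0.2867i)|11⟩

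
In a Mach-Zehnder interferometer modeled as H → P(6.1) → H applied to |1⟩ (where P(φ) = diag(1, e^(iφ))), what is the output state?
(0.008366 + 0.09108i)|0⟩ + (0.9916 - 0.09108i)|1⟩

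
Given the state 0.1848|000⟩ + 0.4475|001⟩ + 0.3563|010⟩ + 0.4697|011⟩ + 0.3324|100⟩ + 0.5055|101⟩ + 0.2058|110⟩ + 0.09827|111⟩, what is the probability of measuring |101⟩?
0.2555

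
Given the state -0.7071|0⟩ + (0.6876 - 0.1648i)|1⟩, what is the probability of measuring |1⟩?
0.5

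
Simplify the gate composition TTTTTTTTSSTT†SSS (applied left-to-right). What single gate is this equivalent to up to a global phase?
S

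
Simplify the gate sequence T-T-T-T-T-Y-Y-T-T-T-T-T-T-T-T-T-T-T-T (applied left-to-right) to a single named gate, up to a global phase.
T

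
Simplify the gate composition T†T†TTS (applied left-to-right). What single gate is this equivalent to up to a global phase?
S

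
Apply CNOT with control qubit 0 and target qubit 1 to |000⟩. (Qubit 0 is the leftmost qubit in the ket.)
|000⟩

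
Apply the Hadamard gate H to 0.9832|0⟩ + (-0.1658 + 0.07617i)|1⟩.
(0.578 + 0.05386i)|0⟩ + (0.8125 - 0.05386i)|1⟩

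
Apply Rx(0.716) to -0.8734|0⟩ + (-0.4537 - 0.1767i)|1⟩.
(-0.8799 + 0.159i)|0⟩ + (-0.4249 + 0.1405i)|1⟩

Rx(0.716) = [[cos(θ/2), −i·sin(θ/2)], [−i·sin(θ/2), cos(θ/2)]]; θ = 0.716, cos(θ/2) ≈ 0.936599, sin(θ/2) ≈ 0.350402.
With a = amp(|0⟩) = -0.8734 and b = amp(|1⟩) = (-0.4537 - 0.1767i):
new amp(|0⟩) = (0.936599)·a + (-0.350402i)·b = (-0.8799 + 0.159i)
new amp(|1⟩) = (-0.350402i)·a + (0.936599)·b = (-0.4249 + 0.1405i)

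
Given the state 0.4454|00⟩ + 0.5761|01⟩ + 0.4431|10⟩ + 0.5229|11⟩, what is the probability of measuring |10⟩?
0.1963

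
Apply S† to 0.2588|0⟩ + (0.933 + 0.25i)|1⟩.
0.2588|0⟩ + (0.25 - 0.933i)|1⟩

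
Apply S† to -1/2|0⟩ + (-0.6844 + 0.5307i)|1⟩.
-1/2|0⟩ + (0.5307 + 0.6844i)|1⟩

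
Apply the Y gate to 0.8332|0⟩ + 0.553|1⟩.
-0.553i|0⟩ + 0.8332i|1⟩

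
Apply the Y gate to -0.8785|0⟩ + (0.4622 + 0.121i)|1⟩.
(0.121 - 0.4622i)|0⟩ - 0.8785i|1⟩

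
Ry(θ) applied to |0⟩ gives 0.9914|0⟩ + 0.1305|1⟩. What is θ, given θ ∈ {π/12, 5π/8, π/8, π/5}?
π/12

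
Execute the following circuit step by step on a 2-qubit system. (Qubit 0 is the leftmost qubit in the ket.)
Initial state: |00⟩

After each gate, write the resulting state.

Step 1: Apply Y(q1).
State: i|01⟩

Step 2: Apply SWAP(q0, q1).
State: i|10⟩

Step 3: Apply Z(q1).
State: i|10⟩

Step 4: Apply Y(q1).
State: -|11⟩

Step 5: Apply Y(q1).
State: i|10⟩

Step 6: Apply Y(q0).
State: |00⟩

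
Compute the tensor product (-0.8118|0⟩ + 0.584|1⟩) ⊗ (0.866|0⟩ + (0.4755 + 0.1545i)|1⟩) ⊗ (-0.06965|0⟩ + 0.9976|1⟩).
0.04897|000⟩ - 0.7013|001⟩ + (0.02689 + 0.008736i)|010⟩ + (-0.3851 - 0.1251i)|011⟩ - 0.03523|100⟩ + 0.5045|101⟩ + (-0.01934 - 0.006284i)|110⟩ + (0.277 + 0.09001i)|111⟩

amp(|b₁b₂…⟩) = product of the factor amplitudes for bits b₁, b₂, …; only kets whose every factor amplitude is nonzero survive.
|000⟩: (-0.8118)(0.866)(-0.06965) = 0.04897
|001⟩: (-0.8118)(0.866)(0.9976) = -0.7013
|010⟩: (-0.8118)(0.4755 + 0.1545i)(-0.06965) = (0.02689 + 0.008736i)
|011⟩: (-0.8118)(0.4755 + 0.1545i)(0.9976) = (-0.3851 - 0.1251i)
|100⟩: (0.584)(0.866)(-0.06965) = -0.03523
|101⟩: (0.584)(0.866)(0.9976) = 0.5045
|110⟩: (0.584)(0.4755 + 0.1545i)(-0.06965) = (-0.01934 - 0.006284i)
|111⟩: (0.584)(0.4755 + 0.1545i)(0.9976) = (0.277 + 0.09001i)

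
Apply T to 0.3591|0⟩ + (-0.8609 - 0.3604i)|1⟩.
0.3591|0⟩ + (-0.3539 - 0.8636i)|1⟩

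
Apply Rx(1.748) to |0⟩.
0.6418|0⟩ - 0.7669i|1⟩

Rx(1.748) = [[cos(θ/2), −i·sin(θ/2)], [−i·sin(θ/2), cos(θ/2)]]; θ = 1.748, cos(θ/2) ≈ 0.641764, sin(θ/2) ≈ 0.766902.
With a = amp(|0⟩) = 1 and b = amp(|1⟩) = 0:
new amp(|0⟩) = (0.641764)·a + (-0.766902i)·b = 0.6418
new amp(|1⟩) = (-0.766902i)·a + (0.641764)·b = -0.7669i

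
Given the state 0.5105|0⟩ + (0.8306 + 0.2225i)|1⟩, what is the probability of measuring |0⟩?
0.2606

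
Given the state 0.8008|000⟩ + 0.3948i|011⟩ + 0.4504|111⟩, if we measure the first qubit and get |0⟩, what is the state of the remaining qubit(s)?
0.8969|00⟩ + 0.4422i|11⟩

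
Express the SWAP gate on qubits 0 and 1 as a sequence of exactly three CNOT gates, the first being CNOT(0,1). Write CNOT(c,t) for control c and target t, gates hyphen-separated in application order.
CNOT(0,1)-CNOT(1,0)-CNOT(0,1)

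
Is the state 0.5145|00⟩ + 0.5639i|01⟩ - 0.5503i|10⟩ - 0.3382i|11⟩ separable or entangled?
Entangled

Writing the state as a|00⟩ + b|01⟩ + c|10⟩ + d|11⟩, it is a product state iff ad − bc = 0.
Here (a, b, c, d) = (0.5145, 0.5639i, -0.5503i, -0.3382i): ad − bc = (0.5145)(-0.3382i) − (0.5639i)(-0.5503i) = (-0.3103 - 0.174i) ≠ 0, so the state is entangled.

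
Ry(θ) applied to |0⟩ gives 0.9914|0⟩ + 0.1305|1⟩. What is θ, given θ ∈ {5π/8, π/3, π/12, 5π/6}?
π/12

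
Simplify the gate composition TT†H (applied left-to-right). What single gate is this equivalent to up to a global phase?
H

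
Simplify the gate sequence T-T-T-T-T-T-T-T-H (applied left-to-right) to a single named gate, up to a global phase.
H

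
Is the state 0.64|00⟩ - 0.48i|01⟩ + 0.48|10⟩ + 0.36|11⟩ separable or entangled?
Entangled

Writing the state as a|00⟩ + b|01⟩ + c|10⟩ + d|11⟩, it is a product state iff ad − bc = 0.
Here (a, b, c, d) = (0.64, -0.48i, 0.48, 0.36): ad − bc = (0.64)(0.36) − (-0.48i)(0.48) = (0.2304 + 0.2304i) ≠ 0, so the state is entangled.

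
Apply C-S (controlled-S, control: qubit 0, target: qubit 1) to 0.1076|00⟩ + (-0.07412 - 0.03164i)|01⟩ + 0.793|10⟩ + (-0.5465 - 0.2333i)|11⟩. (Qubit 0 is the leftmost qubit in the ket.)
0.1076|00⟩ + (-0.07412 - 0.03164i)|01⟩ + 0.793|10⟩ + (0.2333 - 0.5465i)|11⟩

C-S leaves the control-|0⟩ kets |00⟩, |01⟩ unchanged and applies S to qubit 1 on the control-|1⟩ pair (|10⟩, |11⟩).
S = [[1, 0], [0, i]].
With a = amp(|10⟩) = 0.793 and b = amp(|11⟩) = (-0.5465 - 0.2333i):
new amp(|10⟩) = (1)·a = 0.793
new amp(|11⟩) = (i)·b = (0.2333 - 0.5465i)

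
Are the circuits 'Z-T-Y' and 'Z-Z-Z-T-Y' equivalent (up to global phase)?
Yes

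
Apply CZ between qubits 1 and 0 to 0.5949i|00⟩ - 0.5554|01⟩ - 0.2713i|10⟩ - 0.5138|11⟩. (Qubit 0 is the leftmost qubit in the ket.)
0.5949i|00⟩ - 0.5554|01⟩ - 0.2713i|10⟩ + 0.5138|11⟩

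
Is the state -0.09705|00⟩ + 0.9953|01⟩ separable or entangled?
Separable

Writing the state as a|00⟩ + b|01⟩ + c|10⟩ + d|11⟩, it is a product state iff ad − bc = 0.
Here (a, b, c, d) = (-0.09705, 0.9953, 0, 0): ad − bc = (-0.09705)(0) − (0.9953)(0) = 0, so the state is separable.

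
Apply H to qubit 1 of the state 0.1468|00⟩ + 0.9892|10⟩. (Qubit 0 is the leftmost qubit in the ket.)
0.1038|00⟩ + 0.1038|01⟩ + 0.6995|10⟩ + 0.6995|11⟩

H on qubit 1 mixes each pair of kets that differ only in qubit 1: amplitudes (a, b) of (|…0…⟩, |…1…⟩) become ((a + b)/√2, (a − b)/√2). Kets absent from the input have amplitude 0.
(|00⟩, |01⟩): (a, b) = (0.1468, 0) → (0.1038, 0.1038)
(|10⟩, |11⟩): (a, b) = (0.9892, 0) → (0.6995, 0.6995)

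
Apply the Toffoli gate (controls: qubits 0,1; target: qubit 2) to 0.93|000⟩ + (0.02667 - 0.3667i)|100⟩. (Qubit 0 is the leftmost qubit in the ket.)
0.93|000⟩ + (0.02667 - 0.3667i)|100⟩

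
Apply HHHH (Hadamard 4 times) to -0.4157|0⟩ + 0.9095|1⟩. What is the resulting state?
-0.4157|0⟩ + 0.9095|1⟩

H² = I, so an even number of Hadamards cancels: H^4 = I and the state is unchanged.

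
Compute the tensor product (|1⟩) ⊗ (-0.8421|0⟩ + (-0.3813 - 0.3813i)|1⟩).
-0.8421|10⟩ + (-0.3813 - 0.3813i)|11⟩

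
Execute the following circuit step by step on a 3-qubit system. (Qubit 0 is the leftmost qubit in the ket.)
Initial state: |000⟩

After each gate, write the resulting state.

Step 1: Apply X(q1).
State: |010⟩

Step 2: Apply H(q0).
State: 1/√2|010⟩ + 1/√2|110⟩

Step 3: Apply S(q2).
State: 1/√2|010⟩ + 1/√2|110⟩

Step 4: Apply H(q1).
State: 1/2|000⟩ - 1/2|010⟩ + 1/2|100⟩ - 1/2|110⟩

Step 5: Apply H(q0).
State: 1/√2|000⟩ - 1/√2|010⟩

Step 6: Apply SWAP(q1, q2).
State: 1/√2|000⟩ - 1/√2|001⟩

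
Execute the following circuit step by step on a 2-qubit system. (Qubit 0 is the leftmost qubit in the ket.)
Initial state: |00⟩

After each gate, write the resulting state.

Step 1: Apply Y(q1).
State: i|01⟩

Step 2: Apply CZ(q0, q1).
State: i|01⟩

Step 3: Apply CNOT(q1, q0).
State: i|11⟩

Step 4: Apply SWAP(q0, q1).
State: i|11⟩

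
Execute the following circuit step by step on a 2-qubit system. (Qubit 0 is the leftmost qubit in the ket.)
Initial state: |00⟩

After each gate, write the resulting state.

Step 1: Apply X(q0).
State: |10⟩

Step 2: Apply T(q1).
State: |10⟩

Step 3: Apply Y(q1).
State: i|11⟩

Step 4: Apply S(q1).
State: -|11⟩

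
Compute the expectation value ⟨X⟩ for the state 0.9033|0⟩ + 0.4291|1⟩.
0.7752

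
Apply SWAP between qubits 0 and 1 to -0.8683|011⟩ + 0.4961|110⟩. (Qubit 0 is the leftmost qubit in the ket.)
-0.8683|101⟩ + 0.4961|110⟩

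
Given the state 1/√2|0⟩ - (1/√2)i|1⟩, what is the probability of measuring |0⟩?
1/2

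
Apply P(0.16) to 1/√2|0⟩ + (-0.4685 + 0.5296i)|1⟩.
1/√2|0⟩ + (-0.5469 + 0.4482i)|1⟩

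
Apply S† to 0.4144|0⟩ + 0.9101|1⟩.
0.4144|0⟩ - 0.9101i|1⟩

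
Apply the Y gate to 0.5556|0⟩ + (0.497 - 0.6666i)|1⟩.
(-0.6666 - 0.497i)|0⟩ + 0.5556i|1⟩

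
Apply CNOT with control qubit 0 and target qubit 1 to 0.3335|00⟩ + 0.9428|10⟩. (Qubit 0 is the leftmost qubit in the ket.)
0.3335|00⟩ + 0.9428|11⟩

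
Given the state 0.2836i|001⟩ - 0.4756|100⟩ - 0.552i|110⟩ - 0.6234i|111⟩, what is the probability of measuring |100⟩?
0.2262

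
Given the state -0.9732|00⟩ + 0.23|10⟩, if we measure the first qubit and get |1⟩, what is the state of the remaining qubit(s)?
|0⟩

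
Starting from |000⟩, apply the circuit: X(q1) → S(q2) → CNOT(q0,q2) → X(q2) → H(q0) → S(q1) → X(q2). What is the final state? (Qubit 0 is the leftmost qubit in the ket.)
(1/√2)i|010⟩ + (1/√2)i|110⟩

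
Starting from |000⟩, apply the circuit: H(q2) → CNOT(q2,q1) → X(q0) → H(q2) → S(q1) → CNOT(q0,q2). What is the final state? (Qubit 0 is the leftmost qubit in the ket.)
1/2|100⟩ + 1/2|101⟩ - (1/2)i|110⟩ + (1/2)i|111⟩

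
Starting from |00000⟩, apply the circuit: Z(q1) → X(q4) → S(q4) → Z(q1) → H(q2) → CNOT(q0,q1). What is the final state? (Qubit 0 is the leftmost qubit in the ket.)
(1/√2)i|00001⟩ + (1/√2)i|00101⟩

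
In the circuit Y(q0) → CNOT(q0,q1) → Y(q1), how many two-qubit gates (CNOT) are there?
1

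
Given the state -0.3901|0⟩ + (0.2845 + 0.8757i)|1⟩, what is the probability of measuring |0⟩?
0.1522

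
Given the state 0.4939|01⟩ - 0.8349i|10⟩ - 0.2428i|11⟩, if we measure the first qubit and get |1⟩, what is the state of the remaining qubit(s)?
-0.9602i|0⟩ - 0.2792i|1⟩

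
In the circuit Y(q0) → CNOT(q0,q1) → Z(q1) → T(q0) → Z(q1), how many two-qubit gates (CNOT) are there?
1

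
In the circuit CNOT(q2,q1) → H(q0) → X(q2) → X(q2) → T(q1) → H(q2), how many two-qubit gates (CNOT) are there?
1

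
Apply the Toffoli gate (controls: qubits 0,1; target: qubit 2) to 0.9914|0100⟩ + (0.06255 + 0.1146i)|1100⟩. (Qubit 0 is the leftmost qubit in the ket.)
0.9914|0100⟩ + (0.06255 + 0.1146i)|1110⟩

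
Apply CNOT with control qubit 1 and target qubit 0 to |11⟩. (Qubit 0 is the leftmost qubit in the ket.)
|01⟩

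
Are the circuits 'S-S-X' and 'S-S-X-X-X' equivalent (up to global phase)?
Yes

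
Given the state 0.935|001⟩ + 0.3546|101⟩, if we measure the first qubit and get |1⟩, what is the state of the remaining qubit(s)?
|01⟩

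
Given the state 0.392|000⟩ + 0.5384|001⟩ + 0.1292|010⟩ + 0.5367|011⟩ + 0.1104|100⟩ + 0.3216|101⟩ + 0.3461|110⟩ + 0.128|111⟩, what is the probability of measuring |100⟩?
0.01219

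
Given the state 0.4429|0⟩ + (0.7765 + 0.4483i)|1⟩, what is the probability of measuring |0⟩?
0.1962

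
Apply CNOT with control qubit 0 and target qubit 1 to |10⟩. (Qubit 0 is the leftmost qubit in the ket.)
|11⟩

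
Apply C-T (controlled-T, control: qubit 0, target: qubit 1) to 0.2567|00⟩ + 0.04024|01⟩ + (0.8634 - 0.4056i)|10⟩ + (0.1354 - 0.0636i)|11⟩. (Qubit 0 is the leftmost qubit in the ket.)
0.2567|00⟩ + 0.04024|01⟩ + (0.8634 - 0.4056i)|10⟩ + (0.1407 + 0.05077i)|11⟩

C-T leaves the control-|0⟩ kets |00⟩, |01⟩ unchanged and applies T to qubit 1 on the control-|1⟩ pair (|10⟩, |11⟩).
T = [[1, 0], [0, (1/√2 + (1/√2)i)]].
With a = amp(|10⟩) = (0.8634 - 0.4056i) and b = amp(|11⟩) = (0.1354 - 0.0636i):
new amp(|10⟩) = (1)·a = (0.8634 - 0.4056i)
new amp(|11⟩) = (1/√2 + (1/√2)i)·b = (0.1407 + 0.05077i)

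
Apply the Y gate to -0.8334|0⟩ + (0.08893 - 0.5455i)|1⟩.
(-0.5455 - 0.08893i)|0⟩ - 0.8334i|1⟩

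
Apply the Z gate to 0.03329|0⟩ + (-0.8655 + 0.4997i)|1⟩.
0.03329|0⟩ + (0.8655 - 0.4997i)|1⟩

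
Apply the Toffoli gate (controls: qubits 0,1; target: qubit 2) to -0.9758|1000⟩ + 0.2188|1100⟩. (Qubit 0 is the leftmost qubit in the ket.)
-0.9758|1000⟩ + 0.2188|1110⟩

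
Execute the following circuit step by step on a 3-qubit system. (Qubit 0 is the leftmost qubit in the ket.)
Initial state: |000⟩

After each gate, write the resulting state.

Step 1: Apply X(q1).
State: |010⟩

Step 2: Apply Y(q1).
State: -i|000⟩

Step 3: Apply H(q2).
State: -(1/√2)i|000⟩ - (1/√2)i|001⟩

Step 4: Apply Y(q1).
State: 1/√2|010⟩ + 1/√2|011⟩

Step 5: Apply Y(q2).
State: -(1/√2)i|010⟩ + (1/√2)i|011⟩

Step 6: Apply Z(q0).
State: -(1/√2)i|010⟩ + (1/√2)i|011⟩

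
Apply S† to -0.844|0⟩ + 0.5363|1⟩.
-0.844|0⟩ - 0.5363i|1⟩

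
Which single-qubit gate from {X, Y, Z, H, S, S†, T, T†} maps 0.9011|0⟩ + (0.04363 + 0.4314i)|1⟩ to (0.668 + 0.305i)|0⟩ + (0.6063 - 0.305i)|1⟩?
H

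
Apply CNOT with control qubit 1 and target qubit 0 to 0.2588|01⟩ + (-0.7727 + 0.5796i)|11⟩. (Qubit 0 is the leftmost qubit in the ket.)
(-0.7727 + 0.5796i)|01⟩ + 0.2588|11⟩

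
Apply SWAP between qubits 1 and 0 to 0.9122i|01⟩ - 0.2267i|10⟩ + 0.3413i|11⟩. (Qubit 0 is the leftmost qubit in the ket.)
-0.2267i|01⟩ + 0.9122i|10⟩ + 0.3413i|11⟩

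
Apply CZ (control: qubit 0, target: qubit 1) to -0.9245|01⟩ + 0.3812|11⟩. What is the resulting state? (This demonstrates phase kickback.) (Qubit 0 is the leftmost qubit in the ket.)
-0.9245|01⟩ - 0.3812|11⟩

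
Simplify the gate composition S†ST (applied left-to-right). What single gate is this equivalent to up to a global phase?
T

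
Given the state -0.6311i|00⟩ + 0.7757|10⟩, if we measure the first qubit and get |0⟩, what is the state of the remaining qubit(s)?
-i|0⟩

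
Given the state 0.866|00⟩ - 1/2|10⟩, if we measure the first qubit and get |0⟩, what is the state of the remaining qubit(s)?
|0⟩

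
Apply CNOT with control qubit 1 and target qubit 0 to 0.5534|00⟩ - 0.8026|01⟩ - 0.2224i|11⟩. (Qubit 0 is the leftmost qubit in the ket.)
0.5534|00⟩ - 0.2224i|01⟩ - 0.8026|11⟩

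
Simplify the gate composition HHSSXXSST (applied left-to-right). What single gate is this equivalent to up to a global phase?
T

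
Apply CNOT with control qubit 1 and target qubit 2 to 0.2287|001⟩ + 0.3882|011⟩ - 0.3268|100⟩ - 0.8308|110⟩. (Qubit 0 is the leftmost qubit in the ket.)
0.2287|001⟩ + 0.3882|010⟩ - 0.3268|100⟩ - 0.8308|111⟩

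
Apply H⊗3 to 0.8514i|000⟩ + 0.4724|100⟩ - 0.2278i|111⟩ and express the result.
(0.167 + 0.2205i)|000⟩ + (0.167 + 0.3816i)|001⟩ + (0.167 + 0.3816i)|010⟩ + (0.167 + 0.2205i)|011⟩ + (-0.167 + 0.3816i)|100⟩ + (-0.167 + 0.2205i)|101⟩ + (-0.167 + 0.2205i)|110⟩ + (-0.167 + 0.3816i)|111⟩

H⊗3 gives amp(|y⟩) = (1/2√2) Σ_x (−1)^(x·y) amp(|x⟩), where x·y is the number of positions in which both x and y have a 1.
|000⟩: (0.8514i + 0.4724 - 0.2278i)/(2√2) = (0.167 + 0.2205i)
|001⟩: (0.8514i + 0.4724 + 0.2278i)/(2√2) = (0.167 + 0.3816i)
|010⟩: (0.8514i + 0.4724 + 0.2278i)/(2√2) = (0.167 + 0.3816i)
|011⟩: (0.8514i + 0.4724 - 0.2278i)/(2√2) = (0.167 + 0.2205i)
|100⟩: (0.8514i - 0.4724 + 0.2278i)/(2√2) = (-0.167 + 0.3816i)
|101⟩: (0.8514i - 0.4724 - 0.2278i)/(2√2) = (-0.167 + 0.2205i)
|110⟩: (0.8514i - 0.4724 - 0.2278i)/(2√2) = (-0.167 + 0.2205i)
|111⟩: (0.8514i - 0.4724 + 0.2278i)/(2√2) = (-0.167 + 0.3816i)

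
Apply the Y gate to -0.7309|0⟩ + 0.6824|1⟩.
-0.6824i|0⟩ - 0.7309i|1⟩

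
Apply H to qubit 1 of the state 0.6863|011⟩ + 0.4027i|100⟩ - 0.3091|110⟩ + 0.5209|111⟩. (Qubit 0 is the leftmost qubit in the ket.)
0.4853|001⟩ - 0.4853|011⟩ + (-0.2186 + 0.2848i)|100⟩ + 0.3683|101⟩ + (0.2186 + 0.2848i)|110⟩ - 0.3683|111⟩

H on qubit 1 mixes each pair of kets that differ only in qubit 1: amplitudes (a, b) of (|…0…⟩, |…1…⟩) become ((a + b)/√2, (a − b)/√2). Kets absent from the input have amplitude 0.
(|001⟩, |011⟩): (a, b) = (0, 0.6863) → (0.4853, -0.4853)
(|100⟩, |110⟩): (a, b) = (0.4027i, -0.3091) → ((-0.2186 + 0.2848i), (0.2186 + 0.2848i))
(|101⟩, |111⟩): (a, b) = (0, 0.5209) → (0.3683, -0.3683)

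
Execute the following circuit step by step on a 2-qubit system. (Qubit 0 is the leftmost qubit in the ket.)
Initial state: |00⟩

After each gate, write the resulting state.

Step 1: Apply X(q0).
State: |10⟩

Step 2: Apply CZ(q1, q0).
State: |10⟩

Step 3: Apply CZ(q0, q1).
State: |10⟩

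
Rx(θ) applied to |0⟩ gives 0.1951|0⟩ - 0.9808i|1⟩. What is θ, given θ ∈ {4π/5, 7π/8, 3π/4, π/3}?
7π/8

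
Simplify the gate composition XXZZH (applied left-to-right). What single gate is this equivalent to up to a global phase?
H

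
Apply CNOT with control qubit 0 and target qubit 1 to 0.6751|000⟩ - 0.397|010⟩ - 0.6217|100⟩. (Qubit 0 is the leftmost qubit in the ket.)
0.6751|000⟩ - 0.397|010⟩ - 0.6217|110⟩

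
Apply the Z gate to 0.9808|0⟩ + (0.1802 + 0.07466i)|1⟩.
0.9808|0⟩ + (-0.1802 - 0.07466i)|1⟩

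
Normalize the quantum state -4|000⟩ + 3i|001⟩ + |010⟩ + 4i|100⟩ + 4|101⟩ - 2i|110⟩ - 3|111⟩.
-0.4747|000⟩ + 0.356i|001⟩ + 0.1187|010⟩ + 0.4747i|100⟩ + 0.4747|101⟩ - 0.2374i|110⟩ - 0.356|111⟩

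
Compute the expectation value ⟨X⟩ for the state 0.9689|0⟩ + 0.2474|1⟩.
0.4794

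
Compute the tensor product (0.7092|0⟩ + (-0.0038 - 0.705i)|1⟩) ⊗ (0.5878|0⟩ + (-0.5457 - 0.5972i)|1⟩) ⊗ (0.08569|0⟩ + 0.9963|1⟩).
0.03572|000⟩ + 0.4153|001⟩ + (-0.03316 - 0.03629i)|010⟩ + (-0.3856 - 0.422i)|011⟩ + (-0.0001914 - 0.03551i)|100⟩ + (-0.002225 - 0.4129i)|101⟩ + (-0.0359 + 0.03316i)|110⟩ + (-0.4174 + 0.3856i)|111⟩

amp(|b₁b₂…⟩) = product of the factor amplitudes for bits b₁, b₂, …; only kets whose every factor amplitude is nonzero survive.
|000⟩: (0.7092)(0.5878)(0.08569) = 0.03572
|001⟩: (0.7092)(0.5878)(0.9963) = 0.4153
|010⟩: (0.7092)(-0.5457 - 0.5972i)(0.08569) = (-0.03316 - 0.03629i)
|011⟩: (0.7092)(-0.5457 - 0.5972i)(0.9963) = (-0.3856 - 0.422i)
|100⟩: (-0.0038 - 0.705i)(0.5878)(0.08569) = (-0.0001914 - 0.03551i)
|101⟩: (-0.0038 - 0.705i)(0.5878)(0.9963) = (-0.002225 - 0.4129i)
|110⟩: (-0.0038 - 0.705i)(-0.5457 - 0.5972i)(0.08569) = (-0.0359 + 0.03316i)
|111⟩: (-0.0038 - 0.705i)(-0.5457 - 0.5972i)(0.9963) = (-0.4174 + 0.3856i)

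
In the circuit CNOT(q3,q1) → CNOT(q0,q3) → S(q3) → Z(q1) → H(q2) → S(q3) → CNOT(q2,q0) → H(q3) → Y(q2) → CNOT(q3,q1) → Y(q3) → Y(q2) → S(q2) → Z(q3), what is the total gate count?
14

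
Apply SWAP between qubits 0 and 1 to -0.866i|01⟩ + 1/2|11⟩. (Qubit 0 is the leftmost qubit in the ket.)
-0.866i|10⟩ + 1/2|11⟩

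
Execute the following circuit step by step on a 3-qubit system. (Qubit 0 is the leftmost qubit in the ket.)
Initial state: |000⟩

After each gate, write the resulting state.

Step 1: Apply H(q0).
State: 1/√2|000⟩ + 1/√2|100⟩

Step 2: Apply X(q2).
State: 1/√2|001⟩ + 1/√2|101⟩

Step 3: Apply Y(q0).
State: -(1/√2)i|001⟩ + (1/√2)i|101⟩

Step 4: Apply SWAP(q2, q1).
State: -(1/√2)i|010⟩ + (1/√2)i|110⟩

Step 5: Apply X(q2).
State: -(1/√2)i|011⟩ + (1/√2)i|111⟩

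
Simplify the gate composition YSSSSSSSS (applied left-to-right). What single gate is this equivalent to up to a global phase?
Y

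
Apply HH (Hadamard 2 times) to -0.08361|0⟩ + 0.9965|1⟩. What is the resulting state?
-0.08361|0⟩ + 0.9965|1⟩

H² = I, so an even number of Hadamards cancels: H^2 = I and the state is unchanged.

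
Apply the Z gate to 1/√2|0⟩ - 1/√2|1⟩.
1/√2|0⟩ + 1/√2|1⟩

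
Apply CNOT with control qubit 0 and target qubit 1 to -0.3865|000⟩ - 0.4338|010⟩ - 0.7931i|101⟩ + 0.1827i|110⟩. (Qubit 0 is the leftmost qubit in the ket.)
-0.3865|000⟩ - 0.4338|010⟩ + 0.1827i|100⟩ - 0.7931i|111⟩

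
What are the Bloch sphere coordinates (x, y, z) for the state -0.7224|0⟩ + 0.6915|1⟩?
(-0.9991, 0, 0.04369)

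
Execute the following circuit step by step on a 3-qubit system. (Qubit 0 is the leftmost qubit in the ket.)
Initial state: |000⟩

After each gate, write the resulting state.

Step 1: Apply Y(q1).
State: i|010⟩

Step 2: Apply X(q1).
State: i|000⟩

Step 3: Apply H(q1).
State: (1/√2)i|000⟩ + (1/√2)i|010⟩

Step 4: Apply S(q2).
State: (1/√2)i|000⟩ + (1/√2)i|010⟩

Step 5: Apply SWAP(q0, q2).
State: (1/√2)i|000⟩ + (1/√2)i|010⟩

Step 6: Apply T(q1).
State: (1/√2)i|000⟩ + (-1/2 + (1/2)i)|010⟩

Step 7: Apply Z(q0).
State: (1/√2)i|000⟩ + (-1/2 + (1/2)i)|010⟩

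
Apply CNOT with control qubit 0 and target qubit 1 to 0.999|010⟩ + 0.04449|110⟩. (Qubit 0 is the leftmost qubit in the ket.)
0.999|010⟩ + 0.04449|100⟩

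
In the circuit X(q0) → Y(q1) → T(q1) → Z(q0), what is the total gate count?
4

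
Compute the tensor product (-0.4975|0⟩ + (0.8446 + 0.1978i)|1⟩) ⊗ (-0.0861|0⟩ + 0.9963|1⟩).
0.04283|00⟩ - 0.4957|01⟩ + (-0.07272 - 0.01703i)|10⟩ + (0.8415 + 0.1971i)|11⟩

amp(|b₁b₂…⟩) = product of the factor amplitudes for bits b₁, b₂, …; only kets whose every factor amplitude is nonzero survive.
|00⟩: (-0.4975)(-0.0861) = 0.04283
|01⟩: (-0.4975)(0.9963) = -0.4957
|10⟩: (0.8446 + 0.1978i)(-0.0861) = (-0.07272 - 0.01703i)
|11⟩: (0.8446 + 0.1978i)(0.9963) = (0.8415 + 0.1971i)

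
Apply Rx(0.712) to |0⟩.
0.9373|0⟩ - 0.3485i|1⟩

Rx(0.712) = [[cos(θ/2), −i·sin(θ/2)], [−i·sin(θ/2), cos(θ/2)]]; θ = 0.712, cos(θ/2) ≈ 0.937298, sin(θ/2) ≈ 0.348528.
With a = amp(|0⟩) = 1 and b = amp(|1⟩) = 0:
new amp(|0⟩) = (0.937298)·a + (-0.348528i)·b = 0.9373
new amp(|1⟩) = (-0.348528i)·a + (0.937298)·b = -0.3485i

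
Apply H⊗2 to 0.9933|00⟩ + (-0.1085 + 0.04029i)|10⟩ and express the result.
(0.4424 + 0.02015i)|00⟩ + (0.4424 + 0.02015i)|01⟩ + (0.5509 - 0.02015i)|10⟩ + (0.5509 - 0.02015i)|11⟩

H⊗2 gives amp(|y⟩) = (1/2) Σ_x (−1)^(x·y) amp(|x⟩), where x·y is the number of positions in which both x and y have a 1.
|00⟩: (0.9933 + (-0.1085 + 0.04029i))/2 = (0.4424 + 0.02015i)
|01⟩: (0.9933 + (-0.1085 + 0.04029i))/2 = (0.4424 + 0.02015i)
|10⟩: (0.9933 - (-0.1085 + 0.04029i))/2 = (0.5509 - 0.02015i)
|11⟩: (0.9933 - (-0.1085 + 0.04029i))/2 = (0.5509 - 0.02015i)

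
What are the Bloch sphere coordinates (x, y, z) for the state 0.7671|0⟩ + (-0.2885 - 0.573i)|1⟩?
(-0.4426, -0.8791, 0.1769)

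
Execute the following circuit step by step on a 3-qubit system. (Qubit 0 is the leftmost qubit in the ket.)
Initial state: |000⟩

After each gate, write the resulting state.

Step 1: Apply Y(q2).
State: i|001⟩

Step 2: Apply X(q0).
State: i|101⟩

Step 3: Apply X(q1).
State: i|111⟩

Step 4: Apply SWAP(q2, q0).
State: i|111⟩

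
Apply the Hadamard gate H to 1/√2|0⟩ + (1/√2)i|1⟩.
(1/2 + (1/2)i)|0⟩ + (1/2 - (1/2)i)|1⟩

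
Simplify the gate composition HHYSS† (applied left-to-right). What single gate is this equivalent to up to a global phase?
Y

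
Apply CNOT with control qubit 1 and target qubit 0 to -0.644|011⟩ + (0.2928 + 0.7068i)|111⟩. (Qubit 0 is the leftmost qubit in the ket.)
(0.2928 + 0.7068i)|011⟩ - 0.644|111⟩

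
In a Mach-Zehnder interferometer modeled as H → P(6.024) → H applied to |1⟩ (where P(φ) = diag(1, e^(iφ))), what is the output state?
(0.0167 + 0.1281i)|0⟩ + (0.9833 - 0.1281i)|1⟩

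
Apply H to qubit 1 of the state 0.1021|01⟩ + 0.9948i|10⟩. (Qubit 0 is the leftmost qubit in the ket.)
0.0722|00⟩ - 0.0722|01⟩ + 0.7034i|10⟩ + 0.7034i|11⟩

H on qubit 1 mixes each pair of kets that differ only in qubit 1: amplitudes (a, b) of (|…0…⟩, |…1…⟩) become ((a + b)/√2, (a − b)/√2). Kets absent from the input have amplitude 0.
(|00⟩, |01⟩): (a, b) = (0, 0.1021) → (0.0722, -0.0722)
(|10⟩, |11⟩): (a, b) = (0.9948i, 0) → (0.7034i, 0.7034i)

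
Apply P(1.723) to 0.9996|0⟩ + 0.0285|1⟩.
0.9996|0⟩ + (-0.004321 + 0.02817i)|1⟩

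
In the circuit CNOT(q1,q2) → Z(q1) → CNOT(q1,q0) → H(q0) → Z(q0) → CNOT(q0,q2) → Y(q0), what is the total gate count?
7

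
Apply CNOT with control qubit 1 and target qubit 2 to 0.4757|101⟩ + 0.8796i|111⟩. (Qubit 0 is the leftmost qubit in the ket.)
0.4757|101⟩ + 0.8796i|110⟩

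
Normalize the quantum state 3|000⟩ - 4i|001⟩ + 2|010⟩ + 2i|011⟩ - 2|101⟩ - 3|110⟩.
0.4423|000⟩ - 0.5898i|001⟩ + 0.2949|010⟩ + 0.2949i|011⟩ - 0.2949|101⟩ - 0.4423|110⟩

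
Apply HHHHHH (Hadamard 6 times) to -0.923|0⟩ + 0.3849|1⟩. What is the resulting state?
-0.923|0⟩ + 0.3849|1⟩

H² = I, so an even number of Hadamards cancels: H^6 = I and the state is unchanged.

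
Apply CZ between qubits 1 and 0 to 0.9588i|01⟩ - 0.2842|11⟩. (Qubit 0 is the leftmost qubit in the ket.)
0.9588i|01⟩ + 0.2842|11⟩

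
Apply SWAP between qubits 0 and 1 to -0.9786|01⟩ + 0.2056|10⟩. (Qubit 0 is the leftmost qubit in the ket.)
0.2056|01⟩ - 0.9786|10⟩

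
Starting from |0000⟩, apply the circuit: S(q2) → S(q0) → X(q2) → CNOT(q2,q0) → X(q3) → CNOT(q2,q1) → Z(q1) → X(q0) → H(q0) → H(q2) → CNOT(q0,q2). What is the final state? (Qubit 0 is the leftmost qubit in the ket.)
-1/2|0101⟩ + 1/2|0111⟩ + 1/2|1101⟩ - 1/2|1111⟩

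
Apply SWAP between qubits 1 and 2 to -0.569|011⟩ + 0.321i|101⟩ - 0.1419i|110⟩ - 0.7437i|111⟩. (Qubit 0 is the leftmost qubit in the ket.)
-0.569|011⟩ - 0.1419i|101⟩ + 0.321i|110⟩ - 0.7437i|111⟩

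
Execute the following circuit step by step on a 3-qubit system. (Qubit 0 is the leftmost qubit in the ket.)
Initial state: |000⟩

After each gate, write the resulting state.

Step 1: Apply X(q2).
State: |001⟩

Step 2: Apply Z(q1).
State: |001⟩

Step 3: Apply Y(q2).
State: -i|000⟩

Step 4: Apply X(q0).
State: -i|100⟩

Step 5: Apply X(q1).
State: -i|110⟩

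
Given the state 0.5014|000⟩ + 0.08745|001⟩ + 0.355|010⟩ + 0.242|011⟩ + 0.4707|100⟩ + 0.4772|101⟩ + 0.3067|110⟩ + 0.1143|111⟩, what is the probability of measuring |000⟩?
0.2514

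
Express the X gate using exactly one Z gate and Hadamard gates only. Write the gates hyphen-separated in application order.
H-Z-H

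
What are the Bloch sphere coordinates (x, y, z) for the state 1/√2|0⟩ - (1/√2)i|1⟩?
(0, -1, 0)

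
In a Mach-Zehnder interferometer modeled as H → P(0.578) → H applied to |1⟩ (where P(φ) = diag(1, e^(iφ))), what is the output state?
(0.08122 - 0.2732i)|0⟩ + (0.9188 + 0.2732i)|1⟩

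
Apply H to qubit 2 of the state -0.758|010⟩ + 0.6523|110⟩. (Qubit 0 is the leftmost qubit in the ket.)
-0.536|010⟩ - 0.536|011⟩ + 0.4612|110⟩ + 0.4612|111⟩

H on qubit 2 mixes each pair of kets that differ only in qubit 2: amplitudes (a, b) of (|…0…⟩, |…1…⟩) become ((a + b)/√2, (a − b)/√2). Kets absent from the input have amplitude 0.
(|010⟩, |011⟩): (a, b) = (-0.758, 0) → (-0.536, -0.536)
(|110⟩, |111⟩): (a, b) = (0.6523, 0) → (0.4612, 0.4612)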